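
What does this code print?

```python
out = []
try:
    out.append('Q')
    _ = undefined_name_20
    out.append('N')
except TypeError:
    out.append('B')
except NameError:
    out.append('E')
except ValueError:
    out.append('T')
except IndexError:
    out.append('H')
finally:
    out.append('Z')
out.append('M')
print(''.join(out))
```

Execution trace: 'Q' (try body) → 'E' (except NameError) → 'Z' (finally) → 'M' (after the try/except). Output: QEZM

Answer: QEZM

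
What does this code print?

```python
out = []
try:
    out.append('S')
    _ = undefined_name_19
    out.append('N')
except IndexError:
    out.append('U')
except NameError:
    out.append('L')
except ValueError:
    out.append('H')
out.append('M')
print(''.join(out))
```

Execution trace: 'S' (try body) → 'L' (except NameError) → 'M' (after the try/except). Output: SLM

Answer: SLM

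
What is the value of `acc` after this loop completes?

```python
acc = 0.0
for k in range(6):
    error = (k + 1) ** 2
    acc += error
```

Sum of squared losses 1² + 2² + ... + 6²
`acc` takes the values: 0.0 → 1.0 → 5.0 → 14.0 → 30.0 → 55.0 → 91.0

Answer: 91.0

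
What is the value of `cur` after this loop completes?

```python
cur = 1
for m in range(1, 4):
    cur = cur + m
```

Start at 1, add 1 through 3
`cur` takes the values: 1 → 2 → 4 → 7

Answer: 7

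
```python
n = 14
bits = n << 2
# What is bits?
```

Trace:
`n = 14` → n = 14
`bits = n << 2` → bits = 56
So bits = 56

Answer: 56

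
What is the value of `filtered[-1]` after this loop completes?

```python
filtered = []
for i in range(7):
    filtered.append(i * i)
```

Last element of squares 0 to 6
`filtered` takes the values: [] → [0] → [0, 1] → [0, 1, 4] → [0, 1, 4, 9] → [0, 1, 4, 9, 16] → [0, 1, 4, 9, 16, 25] → [0, 1, 4, 9, 16, 25, 36]
So `filtered[-1]` = 36

Answer: 36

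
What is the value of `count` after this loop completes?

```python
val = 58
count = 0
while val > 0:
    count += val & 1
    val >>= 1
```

Count set bits in 58 (binary: 0b111010)
`count` takes the values: 0 → 1 → 2 → 3 → 4

Answer: 4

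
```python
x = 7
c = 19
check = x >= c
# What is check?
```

Trace:
`x = 7` → x = 7
`c = 19` → c = 19
`check = x >= c` → check = False
So check = False

Answer: False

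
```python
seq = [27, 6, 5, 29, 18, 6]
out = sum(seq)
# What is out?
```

Trace:
`seq = [27, 6, 5, 29, 18, 6]` → seq = [27, 6, 5, 29, 18, 6]
`out = sum(seq)` → out = 91
So out = 91

Answer: 91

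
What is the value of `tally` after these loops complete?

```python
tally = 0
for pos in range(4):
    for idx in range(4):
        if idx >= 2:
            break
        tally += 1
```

Inner breaks at 2, outer runs 4 times
`tally` takes the values: 0 → 1 → 2 → 3 → 4 → 5 → 6 → 7 → 8

Answer: 8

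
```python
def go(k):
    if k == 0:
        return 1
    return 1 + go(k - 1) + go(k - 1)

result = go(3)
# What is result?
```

go(k) = 1 + 2·go(k-1), go(0)=1. Closed form: (1+1)·2^3 - 1 = 15.

Answer: 15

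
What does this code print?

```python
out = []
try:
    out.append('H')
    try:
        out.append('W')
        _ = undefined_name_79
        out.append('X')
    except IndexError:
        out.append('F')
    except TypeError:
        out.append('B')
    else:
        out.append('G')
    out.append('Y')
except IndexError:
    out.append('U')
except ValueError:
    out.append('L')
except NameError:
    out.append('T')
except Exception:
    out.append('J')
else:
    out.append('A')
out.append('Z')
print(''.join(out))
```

Execution trace: 'H' (try body) → 'W' (inner try body) → 'T' (except NameError) → 'Z' (after the try/except). Output: HWTZ

Answer: HWTZ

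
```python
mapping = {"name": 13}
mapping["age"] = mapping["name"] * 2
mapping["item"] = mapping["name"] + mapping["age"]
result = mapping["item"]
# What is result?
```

Trace:
`mapping = {"name": 13}` → mapping = {'name': 13}
`mapping["age"] = mapping["name"] * 2` → mapping = {'name': 13, 'age': 26}
`mapping["item"] = mapping["name"] + mapping["age"]` → mapping = {'name': 13, 'age': 26, 'item': 39}
`result = mapping["item"]` → result = 39
So result = 39

Answer: 39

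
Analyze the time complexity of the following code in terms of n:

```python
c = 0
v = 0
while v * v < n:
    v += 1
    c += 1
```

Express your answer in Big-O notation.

Each loop level contributes: √n. Multiplying the contributions gives O(√n).

Answer: O(√n)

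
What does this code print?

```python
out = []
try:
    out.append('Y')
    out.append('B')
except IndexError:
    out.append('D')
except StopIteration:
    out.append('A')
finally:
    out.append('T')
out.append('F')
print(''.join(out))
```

Execution trace: 'Y' (try body) → 'B' (try body, no exception) → 'T' (finally) → 'F' (after the try/except). Output: YBTF

Answer: YBTF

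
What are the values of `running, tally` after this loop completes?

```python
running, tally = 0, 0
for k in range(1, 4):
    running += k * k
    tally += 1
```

Sum of squares and count
`running, tally` takes the values: (0, 0) → (1, 0) → (1, 1) → (5, 1) → (5, 2) → (14, 2) → (14, 3)

Answer: 14, 3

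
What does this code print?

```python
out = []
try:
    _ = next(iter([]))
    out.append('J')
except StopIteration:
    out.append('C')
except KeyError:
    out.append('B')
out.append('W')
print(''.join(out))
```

Execution trace: 'C' (except StopIteration) → 'W' (after the try/except). Output: CW

Answer: CW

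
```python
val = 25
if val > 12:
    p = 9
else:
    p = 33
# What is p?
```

Trace:
`val = 25` → val = 25
`if val > 12: ...` → val > 12 is True → p = 9
So p = 9

Answer: 9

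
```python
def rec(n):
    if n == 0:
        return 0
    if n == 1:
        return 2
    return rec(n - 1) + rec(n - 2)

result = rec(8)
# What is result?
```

Build up from base cases: rec(0)=0, rec(1)=2, rec(2)=2, rec(3)=4, rec(4)=6, rec(5)=10, rec(6)=16, ..., rec(8)=42

Answer: 42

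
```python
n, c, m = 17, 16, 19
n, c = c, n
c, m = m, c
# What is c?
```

Trace:
`n, c, m = 17, 16, 19` → n = 17; c = 16; m = 19
`n, c = c, n` → n = 16; c = 17
`c, m = m, c` → c = 19; m = 17
So c = 19

Answer: 19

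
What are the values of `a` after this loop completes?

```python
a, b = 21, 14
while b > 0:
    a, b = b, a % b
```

GCD of 21 and 14
`a` takes the values: 21 → 14 → 7

Answer: 7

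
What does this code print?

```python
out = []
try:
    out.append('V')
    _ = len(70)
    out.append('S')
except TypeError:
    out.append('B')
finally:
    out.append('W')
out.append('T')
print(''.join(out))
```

Execution trace: 'V' (try body) → 'B' (except TypeError) → 'W' (finally) → 'T' (after the try/except). Output: VBWT

Answer: VBWT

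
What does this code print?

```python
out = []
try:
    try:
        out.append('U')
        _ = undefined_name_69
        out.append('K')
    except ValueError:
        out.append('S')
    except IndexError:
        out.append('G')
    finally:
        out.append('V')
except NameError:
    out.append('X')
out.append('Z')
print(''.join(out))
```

Execution trace: 'U' (try body) → 'V' (finally) → 'X' (outer except NameError) → 'Z' (after the try/except). Output: UVXZ

Answer: UVXZ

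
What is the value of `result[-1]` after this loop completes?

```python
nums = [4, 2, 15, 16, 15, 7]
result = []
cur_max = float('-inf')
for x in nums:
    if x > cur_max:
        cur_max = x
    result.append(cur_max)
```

Running max ends at 16
`result` takes the values: [] → [4] → [4, 4] → [4, 4, 15] → [4, 4, 15, 16] → [4, 4, 15, 16, 16] → [4, 4, 15, 16, 16, 16]
So `result[-1]` = 16

Answer: 16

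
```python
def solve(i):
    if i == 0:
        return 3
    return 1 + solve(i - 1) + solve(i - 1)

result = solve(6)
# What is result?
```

solve(i) = 1 + 2·solve(i-1), solve(0)=3. Closed form: (3+1)·2^6 - 1 = 255.

Answer: 255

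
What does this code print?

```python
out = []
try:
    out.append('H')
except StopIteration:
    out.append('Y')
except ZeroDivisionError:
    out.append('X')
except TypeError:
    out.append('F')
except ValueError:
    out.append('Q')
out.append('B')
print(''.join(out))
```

Execution trace: 'H' (try body, no exception) → 'B' (after the try/except). Output: HB

Answer: HB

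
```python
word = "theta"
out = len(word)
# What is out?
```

Trace:
`word = "theta"` → word = 'theta'
`out = len(word)` → out = 5
So out = 5

Answer: 5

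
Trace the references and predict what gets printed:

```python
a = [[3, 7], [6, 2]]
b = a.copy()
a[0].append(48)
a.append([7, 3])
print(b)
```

Key concept: shallow copy with nested lists.
Step by step:
`a = [[3, 7], [6, 2]]` → a = [[3, 7], [6, 2]]
`b = a.copy()` → b = [[3, 7], [6, 2]]
`a[0].append(48)` → a = [[3, 7, 48], [6, 2]]; b = [[3, 7, 48], [6, 2]]
`a.append([7, 3])` → a = [[3, 7, 48], [6, 2], [7, 3]]
`print(b)` → prints [[3, 7, 48], [6, 2]]

Answer: [[3, 7, 48], [6, 2]]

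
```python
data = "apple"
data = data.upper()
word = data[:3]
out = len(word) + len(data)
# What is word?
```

Trace:
`data = "apple"` → data = 'apple'
`data = data.upper()` → data = 'APPLE'
`word = data[:3]` → word = 'APP'
`out = len(word) + len(data)` → out = 8
So word = 'APP'

Answer: 'APP'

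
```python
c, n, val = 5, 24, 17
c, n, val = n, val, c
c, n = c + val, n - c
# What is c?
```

Trace:
`c, n, val = 5, 24, 17` → c = 5; n = 24; val = 17
`c, n, val = n, val, c` → c = 24; n = 17; val = 5
`c, n = c + val, n - c` → c = 29; n = -7
So c = 29

Answer: 29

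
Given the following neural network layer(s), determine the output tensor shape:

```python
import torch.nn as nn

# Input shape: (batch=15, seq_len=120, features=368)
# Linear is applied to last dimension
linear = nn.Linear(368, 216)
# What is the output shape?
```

Input: (15, 120, 368) -> Output: (15, 120, 216)

Answer: (15, 120, 216)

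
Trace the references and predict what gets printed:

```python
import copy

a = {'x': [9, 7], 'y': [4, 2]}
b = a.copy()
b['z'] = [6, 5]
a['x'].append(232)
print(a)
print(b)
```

Key concept: shallow copy of dict with mutable values.
Step by step:
`a = {'x': [9, 7], 'y': [4, 2]}` → a = {'x': [9, 7], 'y': [4, 2]}
`b = a.copy()` → b = {'x': [9, 7], 'y': [4, 2]}
`b['z'] = [6, 5]` → b = {'x': [9, 7], 'y': [4, 2], 'z': [6, 5]}
`a['x'].append(232)` → a = {'x': [9, 7, 232], 'y': [4, 2]}; b = {'x': [9, 7, 232], 'y': [4, 2], 'z': [6, 5]}
`print(a)` → prints {'x': [9, 7, 232], 'y': [4, 2]}
`print(b)` → prints {'x': [9, 7, 232], 'y': [4, 2], 'z': [6, 5]}

Answer:
{'x': [9, 7, 232], 'y': [4, 2]}
{'x': [9, 7, 232], 'y': [4, 2], 'z': [6, 5]}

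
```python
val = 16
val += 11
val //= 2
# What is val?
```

Trace:
`val = 16` → val = 16
`val += 11` → val = 27
`val //= 2` → val = 13
So val = 13

Answer: 13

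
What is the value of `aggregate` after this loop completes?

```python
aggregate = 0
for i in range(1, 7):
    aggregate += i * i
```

Sum of squares 1² to 6² = 91
`aggregate` takes the values: 0 → 1 → 5 → 14 → 30 → 55 → 91

Answer: 91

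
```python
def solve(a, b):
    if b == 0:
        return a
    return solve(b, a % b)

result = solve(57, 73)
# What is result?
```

solve(57, 73) -> solve(73, 57) -> solve(57, 16) -> solve(16, 9) -> solve(9, 7) -> solve(7, 2) -> solve(2, 1) -> solve(1, 0) -> 1

Answer: 1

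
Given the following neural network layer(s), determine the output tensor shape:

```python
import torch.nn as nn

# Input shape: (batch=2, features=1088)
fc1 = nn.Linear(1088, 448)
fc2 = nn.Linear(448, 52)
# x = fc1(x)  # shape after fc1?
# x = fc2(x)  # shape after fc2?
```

Input: (2, 1088) -> after fc1: (2, 448) -> Output: (2, 52)

Answer: (2, 52)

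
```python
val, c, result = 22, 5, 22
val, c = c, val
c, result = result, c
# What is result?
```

Trace:
`val, c, result = 22, 5, 22` → val = 22; c = 5; result = 22
`val, c = c, val` → val = 5; c = 22
`c, result = result, c` → c = 22; result = 22
So result = 22

Answer: 22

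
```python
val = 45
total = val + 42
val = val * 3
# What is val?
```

Trace:
`val = 45` → val = 45
`total = val + 42` → total = 87
`val = val * 3` → val = 135
So val = 135

Answer: 135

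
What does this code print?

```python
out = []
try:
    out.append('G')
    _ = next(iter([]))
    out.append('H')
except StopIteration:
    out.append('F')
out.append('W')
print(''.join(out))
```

Execution trace: 'G' (try body) → 'F' (except StopIteration) → 'W' (after the try/except). Output: GFW

Answer: GFW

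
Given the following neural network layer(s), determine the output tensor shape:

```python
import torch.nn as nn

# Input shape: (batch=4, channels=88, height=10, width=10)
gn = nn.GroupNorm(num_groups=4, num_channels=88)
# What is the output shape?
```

Input: (4, 88, 10, 10) -> Output: (4, 88, 10, 10)

Answer: (4, 88, 10, 10)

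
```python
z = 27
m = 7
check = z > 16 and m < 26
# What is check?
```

Trace:
`z = 27` → z = 27
`m = 7` → m = 7
`check = z > 16 and m < 26` → check = True
So check = True

Answer: True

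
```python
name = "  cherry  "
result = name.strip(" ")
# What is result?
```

Trace:
`name = "  cherry  "` → name = '  cherry  '
`result = name.strip(" ")` → result = 'cherry'
So result = 'cherry'

Answer: 'cherry'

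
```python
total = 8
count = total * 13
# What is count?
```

Trace:
`total = 8` → total = 8
`count = total * 13` → count = 104
So count = 104

Answer: 104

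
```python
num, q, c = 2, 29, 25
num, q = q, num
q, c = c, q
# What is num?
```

Trace:
`num, q, c = 2, 29, 25` → num = 2; q = 29; c = 25
`num, q = q, num` → num = 29; q = 2
`q, c = c, q` → q = 25; c = 2
So num = 29

Answer: 29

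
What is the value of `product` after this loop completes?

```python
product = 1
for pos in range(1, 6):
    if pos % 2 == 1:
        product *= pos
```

Product of odd numbers 1 to 5
`product` takes the values: 1 → 3 → 15

Answer: 15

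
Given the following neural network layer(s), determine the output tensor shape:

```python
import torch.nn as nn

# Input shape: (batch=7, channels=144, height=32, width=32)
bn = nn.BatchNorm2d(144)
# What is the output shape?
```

Input: (7, 144, 32, 32) -> Output: (7, 144, 32, 32)

Answer: (7, 144, 32, 32)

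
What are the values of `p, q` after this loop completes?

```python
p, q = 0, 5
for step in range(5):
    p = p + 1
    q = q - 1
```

p goes 0→5, q goes 5→0
`p, q` takes the values: (0, 5) → (1, 5) → (1, 4) → (2, 4) → (2, 3) → (3, 3) → (3, 2) → (4, 2) → (4, 1) → (5, 1) → (5, 0)

Answer: 5, 0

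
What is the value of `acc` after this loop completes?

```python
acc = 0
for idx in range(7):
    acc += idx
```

Sum of 0 to 6 = 21
`acc` takes the values: 0 → 1 → 3 → 6 → 10 → 15 → 21

Answer: 21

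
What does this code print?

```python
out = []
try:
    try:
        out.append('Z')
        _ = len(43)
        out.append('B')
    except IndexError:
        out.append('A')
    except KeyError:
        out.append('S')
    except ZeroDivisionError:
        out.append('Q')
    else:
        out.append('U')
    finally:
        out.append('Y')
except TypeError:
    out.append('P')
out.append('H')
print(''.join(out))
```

Execution trace: 'Z' (try body) → 'Y' (finally) → 'P' (outer except TypeError) → 'H' (after the try/except). Output: ZYPH

Answer: ZYPH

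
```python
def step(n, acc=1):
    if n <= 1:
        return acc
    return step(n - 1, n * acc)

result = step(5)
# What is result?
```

Accumulator trace (n, acc): (5, 1) -> (4, 5) -> (3, 20) -> (2, 60) -> (1, 120) -> return 120

Answer: 120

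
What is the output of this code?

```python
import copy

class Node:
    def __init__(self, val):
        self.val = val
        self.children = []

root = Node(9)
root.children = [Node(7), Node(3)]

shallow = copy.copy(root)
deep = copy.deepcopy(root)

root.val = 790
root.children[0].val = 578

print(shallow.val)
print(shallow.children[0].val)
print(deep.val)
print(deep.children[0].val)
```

Key concept: deep copy with custom objects.
Step by step:
`root = Node(9)` → root = Node(val=9, children=[])
`root.children = [Node(7), Node(3)]` → root = Node(val=9, children=[Node(val=7, children=[]), Node(val=3, children=[])])
`shallow = copy.copy(root)` → shallow = Node(val=9, children=[Node(val=7, children=[]), Node(val=3, children=[])])
`deep = copy.deepcopy(root)` → deep = Node(val=9, children=[Node(val=7, children=[]), Node(val=3, children=[])])
`root.val = 790` → root = Node(val=790, children=[Node(val=7, children=[]), Node(val=3, children=[])])
`root.children[0].val = 578` → root = Node(val=790, children=[Node(val=578, children=[]), Node(val=3, children=[])]); shallow = Node(val=9, children=[Node(val=578, children=[]), Node(val=3, children=[])])
`print(shallow.val)` → prints 9
`print(shallow.children[0].val)` → prints 578
`print(deep.val)` → prints 9
`print(deep.children[0].val)` → prints 7

Answer:
9
578
9
7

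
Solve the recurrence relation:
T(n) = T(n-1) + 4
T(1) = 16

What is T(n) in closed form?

Unrolling: T(n) = T(1) + 4·(n-1) = 16 + 4(n-1) = 4n + 12.

Answer: T(n) = 4n + 12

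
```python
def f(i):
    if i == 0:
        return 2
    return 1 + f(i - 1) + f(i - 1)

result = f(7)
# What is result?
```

f(i) = 1 + 2·f(i-1), f(0)=2. Closed form: (2+1)·2^7 - 1 = 383.

Answer: 383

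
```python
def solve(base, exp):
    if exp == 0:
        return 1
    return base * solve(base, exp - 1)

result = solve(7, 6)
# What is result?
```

solve(7, 6) = 7 * 7 * 7 * 7 * 7 * 7 = 117649

Answer: 117649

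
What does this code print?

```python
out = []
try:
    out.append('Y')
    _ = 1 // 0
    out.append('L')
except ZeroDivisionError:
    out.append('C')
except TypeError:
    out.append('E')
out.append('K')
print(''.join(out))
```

Execution trace: 'Y' (try body) → 'C' (except ZeroDivisionError) → 'K' (after the try/except). Output: YCK

Answer: YCK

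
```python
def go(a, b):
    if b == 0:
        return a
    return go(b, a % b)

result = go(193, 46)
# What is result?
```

go(193, 46) -> go(46, 9) -> go(9, 1) -> go(1, 0) -> 1

Answer: 1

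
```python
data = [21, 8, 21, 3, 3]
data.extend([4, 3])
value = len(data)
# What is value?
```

Trace:
`data = [21, 8, 21, 3, 3]` → data = [21, 8, 21, 3, 3]
`data.extend([4, 3])` → data = [21, 8, 21, 3, 3, 4, 3]
`value = len(data)` → value = 7
So value = 7

Answer: 7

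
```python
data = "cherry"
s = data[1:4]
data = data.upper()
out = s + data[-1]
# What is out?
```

Trace:
`data = "cherry"` → data = 'cherry'
`s = data[1:4]` → s = 'her'
`data = data.upper()` → data = 'CHERRY'
`out = s + data[-1]` → out = 'herY'
So out = 'herY'

Answer: 'herY'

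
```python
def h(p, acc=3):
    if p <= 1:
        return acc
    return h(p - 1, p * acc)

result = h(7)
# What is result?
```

Accumulator trace (n, acc): (7, 3) -> (6, 21) -> (5, 126) -> (4, 630) -> (3, 2520) -> (2, 7560) -> (1, 15120) -> return 15120

Answer: 15120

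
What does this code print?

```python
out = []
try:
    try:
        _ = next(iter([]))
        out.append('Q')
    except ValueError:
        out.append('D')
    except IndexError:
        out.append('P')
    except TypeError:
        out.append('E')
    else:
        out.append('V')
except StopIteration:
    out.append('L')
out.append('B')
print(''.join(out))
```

Execution trace: 'L' (outer except StopIteration) → 'B' (after the try/except). Output: LB

Answer: LB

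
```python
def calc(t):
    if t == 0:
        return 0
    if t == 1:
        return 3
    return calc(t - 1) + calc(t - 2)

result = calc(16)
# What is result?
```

Build up from base cases: calc(0)=0, calc(1)=3, calc(2)=3, calc(3)=6, calc(4)=9, calc(5)=15, calc(6)=24, ..., calc(16)=2961

Answer: 2961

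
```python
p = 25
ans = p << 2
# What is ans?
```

Trace:
`p = 25` → p = 25
`ans = p << 2` → ans = 100
So ans = 100

Answer: 100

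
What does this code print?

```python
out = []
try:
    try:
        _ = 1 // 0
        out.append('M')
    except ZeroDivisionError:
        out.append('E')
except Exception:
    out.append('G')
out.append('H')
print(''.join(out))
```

Execution trace: 'E' (inner except ZeroDivisionError) → 'H' (after the try/except). Output: EH

Answer: EH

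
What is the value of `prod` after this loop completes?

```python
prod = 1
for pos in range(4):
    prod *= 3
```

3^4 = 81
`prod` takes the values: 1 → 3 → 9 → 27 → 81

Answer: 81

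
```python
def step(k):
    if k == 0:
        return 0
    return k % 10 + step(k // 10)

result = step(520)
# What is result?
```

Sum of digits of 520: 0 + 2 + 5 = 7

Answer: 7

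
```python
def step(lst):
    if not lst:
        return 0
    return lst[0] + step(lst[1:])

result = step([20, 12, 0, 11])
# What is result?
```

20 + 12 + 0 + 11 + 0 = 43

Answer: 43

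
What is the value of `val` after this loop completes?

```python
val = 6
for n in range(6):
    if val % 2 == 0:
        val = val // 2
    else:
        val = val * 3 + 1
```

Collatz-style transformation from 6
`val` takes the values: 6 → 3 → 10 → 5 → 16 → 8 → 4

Answer: 4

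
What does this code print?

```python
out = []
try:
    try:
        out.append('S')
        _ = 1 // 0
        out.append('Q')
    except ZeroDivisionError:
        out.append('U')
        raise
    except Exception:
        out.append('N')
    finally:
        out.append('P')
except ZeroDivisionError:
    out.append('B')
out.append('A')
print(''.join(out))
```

Execution trace: 'S' (inner try body) → 'U' (inner except ZeroDivisionError) → 'P' (inner finally) → 'B' (outer except ZeroDivisionError) → 'A' (after the try/except). Output: SUPBA

Answer: SUPBA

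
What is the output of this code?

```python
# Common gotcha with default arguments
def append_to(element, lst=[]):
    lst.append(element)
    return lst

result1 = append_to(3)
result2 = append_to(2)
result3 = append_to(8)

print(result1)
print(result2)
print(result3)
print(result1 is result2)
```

Key concept: mutable default argument gotcha.
Step by step:
`result1 = append_to(3)` → result1 = [3]
`result2 = append_to(2)` → result1 = [3, 2] (same object as result2); result2 = [3, 2] (same object as result1)
`result3 = append_to(8)` → result1 = [3, 2, 8] (same object as result2, result3); result2 = [3, 2, 8] (same object as result1, result3); result3 = [3, 2, 8] (same object as result1, result2)
`print(result1)` → prints [3, 2, 8]
`print(result2)` → prints [3, 2, 8]
`print(result3)` → prints [3, 2, 8]
`print(result1 is result2)` → prints True

Answer:
[3, 2, 8]
[3, 2, 8]
[3, 2, 8]
True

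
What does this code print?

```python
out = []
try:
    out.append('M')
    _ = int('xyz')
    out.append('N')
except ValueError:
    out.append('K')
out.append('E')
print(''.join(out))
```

Execution trace: 'M' (try body) → 'K' (except ValueError) → 'E' (after the try/except). Output: MKE

Answer: MKE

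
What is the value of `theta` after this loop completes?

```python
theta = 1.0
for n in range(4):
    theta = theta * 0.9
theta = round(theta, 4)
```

Exponential decay: 1.0 * 0.9^4
`theta` takes the values: 1.0 → 0.9 → 0.81 → 0.729 → 0.6561

Answer: 0.6561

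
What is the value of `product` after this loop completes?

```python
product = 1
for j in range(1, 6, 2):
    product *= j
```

Product of 1, 3, 5, ... up to 5
`product` takes the values: 1 → 3 → 15

Answer: 15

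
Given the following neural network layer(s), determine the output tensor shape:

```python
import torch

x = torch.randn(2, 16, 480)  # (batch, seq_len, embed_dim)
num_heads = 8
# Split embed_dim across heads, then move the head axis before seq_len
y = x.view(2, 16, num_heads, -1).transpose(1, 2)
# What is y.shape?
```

Input: (2, 16, 480) -> head_dim = 480 // 8 = 60; after view: (2, 16, 8, 60) -> after transpose(1, 2): (2, 8, 16, 60) -> Output: (2, 8, 16, 60)

Answer: (2, 8, 16, 60)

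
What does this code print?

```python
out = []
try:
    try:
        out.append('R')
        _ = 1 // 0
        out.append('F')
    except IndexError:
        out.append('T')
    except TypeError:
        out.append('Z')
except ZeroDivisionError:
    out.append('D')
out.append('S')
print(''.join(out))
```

Execution trace: 'R' (try body) → 'D' (outer except ZeroDivisionError) → 'S' (after the try/except). Output: RDS

Answer: RDS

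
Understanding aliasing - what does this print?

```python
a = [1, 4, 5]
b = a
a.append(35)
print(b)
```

Key concept: basic list aliasing.
Step by step:
`a = [1, 4, 5]` → a = [1, 4, 5]
`b = a` → b = [1, 4, 5] (same object as a)
`a.append(35)` → a = [1, 4, 5, 35] (same object as b); b = [1, 4, 5, 35] (same object as a)
`print(b)` → prints [1, 4, 5, 35]

Answer: [1, 4, 5, 35]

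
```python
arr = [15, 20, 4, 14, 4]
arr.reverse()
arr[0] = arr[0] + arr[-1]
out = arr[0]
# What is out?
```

Trace:
`arr = [15, 20, 4, 14, 4]` → arr = [15, 20, 4, 14, 4]
`arr.reverse()` → arr = [4, 14, 4, 20, 15]
`arr[0] = arr[0] + arr[-1]` → arr = [19, 14, 4, 20, 15]
`out = arr[0]` → out = 19
So out = 19

Answer: 19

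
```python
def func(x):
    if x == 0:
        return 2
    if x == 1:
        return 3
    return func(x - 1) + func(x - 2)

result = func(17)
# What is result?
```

Build up from base cases: func(0)=2, func(1)=3, func(2)=5, func(3)=8, func(4)=13, func(5)=21, func(6)=34, ..., func(17)=6765

Answer: 6765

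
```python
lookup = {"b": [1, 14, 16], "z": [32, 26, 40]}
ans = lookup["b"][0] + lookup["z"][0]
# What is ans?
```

Trace:
`lookup = {"b": [1, 14, 16], "z": [32, 26, 40]}` → lookup = {'b': [1, 14, 16], 'z': [32, 26, 40]}
`ans = lookup["b"][0] + lookup["z"][0]` → ans = 33
So ans = 33

Answer: 33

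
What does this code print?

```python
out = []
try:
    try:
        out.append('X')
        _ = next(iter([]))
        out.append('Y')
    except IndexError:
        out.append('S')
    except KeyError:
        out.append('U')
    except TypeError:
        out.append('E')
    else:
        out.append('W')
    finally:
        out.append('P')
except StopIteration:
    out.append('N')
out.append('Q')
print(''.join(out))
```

Execution trace: 'X' (try body) → 'P' (finally) → 'N' (outer except StopIteration) → 'Q' (after the try/except). Output: XPNQ

Answer: XPNQ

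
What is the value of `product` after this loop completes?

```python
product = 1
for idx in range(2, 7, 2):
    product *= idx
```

Product of even numbers 2 to 6
`product` takes the values: 1 → 2 → 8 → 48

Answer: 48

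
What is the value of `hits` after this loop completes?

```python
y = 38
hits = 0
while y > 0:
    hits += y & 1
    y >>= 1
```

Count set bits in 38 (binary: 0b100110)
`hits` takes the values: 0 → 1 → 2 → 3

Answer: 3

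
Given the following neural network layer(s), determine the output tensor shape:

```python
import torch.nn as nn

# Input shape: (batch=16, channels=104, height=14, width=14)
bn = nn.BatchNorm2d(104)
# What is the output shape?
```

Input: (16, 104, 14, 14) -> Output: (16, 104, 14, 14)

Answer: (16, 104, 14, 14)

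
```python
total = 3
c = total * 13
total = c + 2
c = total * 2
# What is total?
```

Trace:
`total = 3` → total = 3
`c = total * 13` → c = 39
`total = c + 2` → total = 41
`c = total * 2` → c = 82
So total = 41

Answer: 41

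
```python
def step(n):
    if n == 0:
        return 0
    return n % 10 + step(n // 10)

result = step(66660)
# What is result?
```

Sum of digits of 66660: 0 + 6 + 6 + 6 + 6 = 24

Answer: 24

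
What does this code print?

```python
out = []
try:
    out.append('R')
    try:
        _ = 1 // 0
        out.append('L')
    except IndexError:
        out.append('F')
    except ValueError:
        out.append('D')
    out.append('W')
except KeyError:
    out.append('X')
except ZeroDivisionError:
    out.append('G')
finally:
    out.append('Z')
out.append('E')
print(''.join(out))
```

Execution trace: 'R' (try body) → 'G' (except ZeroDivisionError) → 'Z' (finally) → 'E' (after the try/except). Output: RGZE

Answer: RGZE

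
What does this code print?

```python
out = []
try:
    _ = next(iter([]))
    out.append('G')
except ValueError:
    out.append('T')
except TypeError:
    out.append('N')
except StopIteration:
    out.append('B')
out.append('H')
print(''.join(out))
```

Execution trace: 'B' (except StopIteration) → 'H' (after the try/except). Output: BH

Answer: BH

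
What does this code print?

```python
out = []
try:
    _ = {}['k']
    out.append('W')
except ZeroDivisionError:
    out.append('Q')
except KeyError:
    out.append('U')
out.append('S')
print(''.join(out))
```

Execution trace: 'U' (except KeyError) → 'S' (after the try/except). Output: US

Answer: US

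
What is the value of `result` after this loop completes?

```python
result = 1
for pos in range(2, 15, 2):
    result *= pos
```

Product of even numbers 2 to 14
`result` takes the values: 1 → 2 → 8 → 48 → 384 → 3840 → 46080 → 645120

Answer: 645120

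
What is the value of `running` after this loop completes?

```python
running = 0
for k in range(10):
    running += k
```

Sum of 0 to 9 = 45
`running` takes the values: 0 → 1 → 3 → 6 → 10 → 15 → 21 → 28 → 36 → 45

Answer: 45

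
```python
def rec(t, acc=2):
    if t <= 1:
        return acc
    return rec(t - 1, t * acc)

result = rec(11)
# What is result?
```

Accumulator trace (n, acc): (11, 2) -> (10, 22) -> (9, 220) -> (8, 1980) -> (7, 15840) -> (6, 110880) -> (5, 665280) -> (4, 3326400) -> (3, 13305600) -> (2, 39916800) -> (1, 79833600) -> return 79833600

Answer: 79833600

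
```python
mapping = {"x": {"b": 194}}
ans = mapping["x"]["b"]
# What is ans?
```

Trace:
`mapping = {"x": {"b": 194}}` → mapping = {'x': {'b': 194}}
`ans = mapping["x"]["b"]` → ans = 194
So ans = 194

Answer: 194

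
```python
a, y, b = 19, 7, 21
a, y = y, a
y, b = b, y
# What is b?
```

Trace:
`a, y, b = 19, 7, 21` → a = 19; y = 7; b = 21
`a, y = y, a` → a = 7; y = 19
`y, b = b, y` → y = 21; b = 19
So b = 19

Answer: 19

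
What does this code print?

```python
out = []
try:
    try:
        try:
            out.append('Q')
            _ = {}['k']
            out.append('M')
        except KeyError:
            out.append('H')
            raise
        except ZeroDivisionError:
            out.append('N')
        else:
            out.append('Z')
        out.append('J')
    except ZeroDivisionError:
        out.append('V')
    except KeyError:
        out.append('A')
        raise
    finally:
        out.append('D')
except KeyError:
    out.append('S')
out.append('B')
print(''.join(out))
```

Execution trace: 'Q' (inner try body) → 'H' (inner except KeyError) → 'A' (except KeyError) → 'D' (finally) → 'S' (outer except KeyError) → 'B' (after the try/except). Output: QHADSB

Answer: QHADSB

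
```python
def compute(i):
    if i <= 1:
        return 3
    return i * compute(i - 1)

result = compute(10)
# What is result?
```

compute(10) = 10 * 9 * 8 * 7 * 6 * 5 * 4 * 3 * 2 * 3 = 10886400

Answer: 10886400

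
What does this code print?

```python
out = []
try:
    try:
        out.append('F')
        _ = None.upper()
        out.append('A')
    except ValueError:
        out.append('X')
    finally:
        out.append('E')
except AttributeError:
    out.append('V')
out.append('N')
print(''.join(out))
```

Execution trace: 'F' (try body) → 'E' (finally) → 'V' (outer except AttributeError) → 'N' (after the try/except). Output: FEVN

Answer: FEVN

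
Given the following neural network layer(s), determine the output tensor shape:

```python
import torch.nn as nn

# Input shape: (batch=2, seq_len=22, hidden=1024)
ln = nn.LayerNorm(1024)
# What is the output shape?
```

Input: (2, 22, 1024) -> Output: (2, 22, 1024)

Answer: (2, 22, 1024)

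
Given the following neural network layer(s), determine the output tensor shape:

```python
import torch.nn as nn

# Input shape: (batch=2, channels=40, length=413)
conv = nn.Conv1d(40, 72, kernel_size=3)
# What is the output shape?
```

Input: (2, 40, 413) -> Output: (2, 72, 411)

Answer: (2, 72, 411)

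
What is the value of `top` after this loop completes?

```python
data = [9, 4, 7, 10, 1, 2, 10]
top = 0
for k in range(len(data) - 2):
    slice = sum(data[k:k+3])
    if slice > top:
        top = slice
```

Max sum of 3-element window in [9, 4, 7, 10, 1, 2, 10]
`top` takes the values: 0 → 20 → 21

Answer: 21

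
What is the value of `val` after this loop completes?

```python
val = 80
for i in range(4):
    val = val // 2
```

Halve 4 times: 80 // 2^4 = 5
`val` takes the values: 80 → 40 → 20 → 10 → 5

Answer: 5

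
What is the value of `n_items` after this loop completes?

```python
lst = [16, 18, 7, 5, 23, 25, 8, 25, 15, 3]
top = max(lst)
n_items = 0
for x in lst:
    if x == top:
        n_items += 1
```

Count of max value 25 in [16, 18, 7, 5, 23, 25, 8, 25, 15, 3]
`n_items` takes the values: 0 → 1 → 2

Answer: 2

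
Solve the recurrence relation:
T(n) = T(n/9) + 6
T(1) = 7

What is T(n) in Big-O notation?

Each step divides n by 9 and adds 6. After log_9(n) steps we reach T(1)=7. So T(n) = 6·log_9(n) + 7 = O(log n).

Answer: O(log n)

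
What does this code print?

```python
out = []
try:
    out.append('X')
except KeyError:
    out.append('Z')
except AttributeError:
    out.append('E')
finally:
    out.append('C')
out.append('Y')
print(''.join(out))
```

Execution trace: 'X' (try body, no exception) → 'C' (finally) → 'Y' (after the try/except). Output: XCY

Answer: XCY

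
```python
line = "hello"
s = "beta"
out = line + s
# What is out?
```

Trace:
`line = "hello"` → line = 'hello'
`s = "beta"` → s = 'beta'
`out = line + s` → out = 'hellobeta'
So out = 'hellobeta'

Answer: 'hellobeta'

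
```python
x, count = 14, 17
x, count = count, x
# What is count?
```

Trace:
`x, count = 14, 17` → x = 14; count = 17
`x, count = count, x` → x = 17; count = 14
So count = 14

Answer: 14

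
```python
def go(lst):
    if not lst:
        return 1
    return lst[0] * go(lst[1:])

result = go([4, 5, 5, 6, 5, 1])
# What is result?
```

Product over [4, 5, 5, 6, 5, 1] = 4 * 5 * 5 * 6 * 5 * 1 = 3000

Answer: 3000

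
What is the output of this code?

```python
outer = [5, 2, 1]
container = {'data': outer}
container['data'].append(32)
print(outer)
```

Key concept: dict holds reference to list.
Step by step:
`outer = [5, 2, 1]` → outer = [5, 2, 1]
`container = {'data': outer}` → container = {'data': [5, 2, 1]}
`container['data'].append(32)` → outer = [5, 2, 1, 32]; container = {'data': [5, 2, 1, 32]}
`print(outer)` → prints [5, 2, 1, 32]

Answer: [5, 2, 1, 32]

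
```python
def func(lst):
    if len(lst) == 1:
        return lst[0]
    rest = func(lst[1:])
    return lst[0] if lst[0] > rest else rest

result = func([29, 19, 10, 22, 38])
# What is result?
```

Recursive max over [29, 19, 10, 22, 38] = 38

Answer: 38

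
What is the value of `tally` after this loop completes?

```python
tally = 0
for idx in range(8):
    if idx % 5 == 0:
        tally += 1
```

Count numbers divisible by 5 in range(8)
`tally` takes the values: 0 → 1 → 2

Answer: 2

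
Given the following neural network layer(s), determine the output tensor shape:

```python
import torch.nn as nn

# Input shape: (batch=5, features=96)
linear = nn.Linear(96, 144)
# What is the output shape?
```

Input: (5, 96) -> Output: (5, 144)

Answer: (5, 144)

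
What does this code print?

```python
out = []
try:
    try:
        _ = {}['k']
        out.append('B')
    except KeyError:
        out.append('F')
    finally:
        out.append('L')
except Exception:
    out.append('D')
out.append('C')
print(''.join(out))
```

Execution trace: 'F' (inner except KeyError) → 'L' (inner finally) → 'C' (after the try/except). Output: FLC

Answer: FLC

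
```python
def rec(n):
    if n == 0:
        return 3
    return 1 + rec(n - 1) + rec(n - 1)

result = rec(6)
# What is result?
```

rec(n) = 1 + 2·rec(n-1), rec(0)=3. Closed form: (3+1)·2^6 - 1 = 255.

Answer: 255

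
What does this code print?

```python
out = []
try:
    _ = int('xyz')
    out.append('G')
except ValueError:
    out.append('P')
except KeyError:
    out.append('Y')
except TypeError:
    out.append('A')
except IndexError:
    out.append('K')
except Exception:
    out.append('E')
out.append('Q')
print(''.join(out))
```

Execution trace: 'P' (except ValueError) → 'Q' (after the try/except). Output: PQ

Answer: PQ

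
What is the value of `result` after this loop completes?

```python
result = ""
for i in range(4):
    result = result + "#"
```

Repeat '#' 4 times
`result` takes the values: "" → "#" → "##" → "###" → "####"

Answer: "####"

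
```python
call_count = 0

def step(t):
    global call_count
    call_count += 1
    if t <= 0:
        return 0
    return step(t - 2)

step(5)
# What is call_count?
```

Linear recursion stepping by 2: 4 calls from t=5 down to ≤0.

Answer: 4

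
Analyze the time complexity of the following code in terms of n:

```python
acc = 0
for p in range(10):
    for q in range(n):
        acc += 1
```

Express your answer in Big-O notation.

Each loop level contributes: 1 × n. Multiplying the contributions gives O(n).

Answer: O(n)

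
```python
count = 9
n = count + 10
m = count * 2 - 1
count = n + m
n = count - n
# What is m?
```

Trace:
`count = 9` → count = 9
`n = count + 10` → n = 19
`m = count * 2 - 1` → m = 17
`count = n + m` → count = 36
`n = count - n` → n = 17
So m = 17

Answer: 17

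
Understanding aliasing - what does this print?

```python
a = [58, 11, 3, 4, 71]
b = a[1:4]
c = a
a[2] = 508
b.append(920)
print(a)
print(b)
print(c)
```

Key concept: slice vs alias.
Step by step:
`a = [58, 11, 3, 4, 71]` → a = [58, 11, 3, 4, 71]
`b = a[1:4]` → b = [11, 3, 4]
`c = a` → c = [58, 11, 3, 4, 71] (same object as a)
`a[2] = 508` → a = [58, 11, 508, 4, 71] (same object as c); c = [58, 11, 508, 4, 71] (same object as a)
`b.append(920)` → b = [11, 3, 4, 920]
`print(a)` → prints [58, 11, 508, 4, 71]
`print(b)` → prints [11, 3, 4, 920]
`print(c)` → prints [58, 11, 508, 4, 71]

Answer:
[58, 11, 508, 4, 71]
[11, 3, 4, 920]
[58, 11, 508, 4, 71]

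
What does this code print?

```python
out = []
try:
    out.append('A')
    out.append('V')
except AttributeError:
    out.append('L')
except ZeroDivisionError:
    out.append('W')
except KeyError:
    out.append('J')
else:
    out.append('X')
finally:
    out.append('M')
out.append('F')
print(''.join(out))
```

Execution trace: 'A' (try body) → 'V' (try body, no exception) → 'X' (else) → 'M' (finally) → 'F' (after the try/except). Output: AVXMF

Answer: AVXMF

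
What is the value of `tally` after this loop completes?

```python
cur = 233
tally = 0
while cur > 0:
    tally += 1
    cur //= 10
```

Count digits by repeated division by 10
`tally` takes the values: 0 → 1 → 2 → 3

Answer: 3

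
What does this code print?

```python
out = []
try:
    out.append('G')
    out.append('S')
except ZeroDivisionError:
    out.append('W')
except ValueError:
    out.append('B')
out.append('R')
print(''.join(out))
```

Execution trace: 'G' (try body) → 'S' (try body, no exception) → 'R' (after the try/except). Output: GSR

Answer: GSR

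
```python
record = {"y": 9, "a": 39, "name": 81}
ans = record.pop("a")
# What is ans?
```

Trace:
`record = {"y": 9, "a": 39, "name": 81}` → record = {'y': 9, 'a': 39, 'name': 81}
`ans = record.pop("a")` → record = {'y': 9, 'name': 81}; ans = 39
So ans = 39

Answer: 39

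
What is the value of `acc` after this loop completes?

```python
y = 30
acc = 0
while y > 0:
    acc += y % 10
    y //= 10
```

Sum digits of 30
`acc` takes the values: 0 → 3

Answer: 3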